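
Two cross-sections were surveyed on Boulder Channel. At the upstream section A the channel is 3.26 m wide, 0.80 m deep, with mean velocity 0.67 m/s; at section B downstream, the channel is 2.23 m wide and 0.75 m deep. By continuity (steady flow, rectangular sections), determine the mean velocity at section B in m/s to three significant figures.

1.04 m/s

Q = A₁V₁ = (3.26×0.80) × 0.67 = 1.747 m³/s
A₂ = 2.23 × 0.75 = 1.673 m²
V₂ = Q/A₂ = 1.747/1.673 = 1.045 m/s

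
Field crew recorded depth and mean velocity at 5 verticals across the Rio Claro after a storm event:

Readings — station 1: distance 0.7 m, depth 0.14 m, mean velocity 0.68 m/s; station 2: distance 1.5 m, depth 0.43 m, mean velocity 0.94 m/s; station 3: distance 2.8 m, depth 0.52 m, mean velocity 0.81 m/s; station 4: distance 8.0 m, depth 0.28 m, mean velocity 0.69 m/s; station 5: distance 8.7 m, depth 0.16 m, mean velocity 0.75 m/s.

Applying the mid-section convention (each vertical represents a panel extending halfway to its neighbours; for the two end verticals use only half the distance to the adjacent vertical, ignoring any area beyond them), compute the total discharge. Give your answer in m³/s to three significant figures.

w_1 = (1.5 − 0.7)/2 = 0.4 m; q_1 = 0.68 × 0.14 × 0.4 = 0.03808 m³/s
w_2 = (2.8 − 0.7)/2 = 1.05 m; q_2 = 0.94 × 0.43 × 1.05 = 0.4244 m³/s
w_3 = (8.0 − 1.5)/2 = 3.25 m; q_3 = 0.81 × 0.52 × 3.25 = 1.369 m³/s
w_4 = (8.7 − 2.8)/2 = 2.95 m; q_4 = 0.69 × 0.28 × 2.95 = 0.5699 m³/s
w_5 = (8.7 − 8.0)/2 = 0.35 m; q_5 = 0.75 × 0.16 × 0.35 = 0.04200 m³/s
Q = Σ qᵢ = 2.443 m³/s

2.44 m³/s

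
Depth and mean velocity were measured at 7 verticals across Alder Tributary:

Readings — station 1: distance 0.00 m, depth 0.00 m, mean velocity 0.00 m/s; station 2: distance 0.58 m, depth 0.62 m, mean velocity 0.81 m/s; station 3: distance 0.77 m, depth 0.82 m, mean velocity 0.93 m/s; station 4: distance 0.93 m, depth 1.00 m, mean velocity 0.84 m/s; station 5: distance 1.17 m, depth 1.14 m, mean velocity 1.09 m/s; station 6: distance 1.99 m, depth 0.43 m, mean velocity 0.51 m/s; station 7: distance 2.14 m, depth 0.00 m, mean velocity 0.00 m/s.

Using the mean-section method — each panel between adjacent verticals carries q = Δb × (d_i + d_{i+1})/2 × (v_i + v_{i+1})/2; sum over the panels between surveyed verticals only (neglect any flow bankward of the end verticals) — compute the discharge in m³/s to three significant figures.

Panel 1-2: Δb = 0.58 m, d̄ = (0.00+0.62)/2 = 0.31, v̄ = (0.00+0.81)/2 = 0.405 → q = 0.58×0.31×0.405 = 0.07282 m³/s
Panel 2-3: Δb = 0.19 m, d̄ = (0.62+0.82)/2 = 0.72, v̄ = (0.81+0.93)/2 = 0.87 → q = 0.19×0.72×0.87 = 0.1190 m³/s
Panel 3-4: Δb = 0.16 m, d̄ = (0.82+1.00)/2 = 0.91, v̄ = (0.93+0.84)/2 = 0.885 → q = 0.16×0.91×0.885 = 0.1289 m³/s
Panel 4-5: Δb = 0.24 m, d̄ = (1.00+1.14)/2 = 1.07, v̄ = (0.84+1.09)/2 = 0.965 → q = 0.24×1.07×0.965 = 0.2478 m³/s
Panel 5-6: Δb = 0.82 m, d̄ = (1.14+0.43)/2 = 0.785, v̄ = (1.09+0.51)/2 = 0.8 → q = 0.82×0.785×0.8 = 0.5150 m³/s
Panel 6-7: Δb = 0.15 m, d̄ = (0.43+0.00)/2 = 0.215, v̄ = (0.51+0.00)/2 = 0.255 → q = 0.15×0.215×0.255 = 0.008224 m³/s
Q = Σ q = 1.092 m³/s

1.09 m³/s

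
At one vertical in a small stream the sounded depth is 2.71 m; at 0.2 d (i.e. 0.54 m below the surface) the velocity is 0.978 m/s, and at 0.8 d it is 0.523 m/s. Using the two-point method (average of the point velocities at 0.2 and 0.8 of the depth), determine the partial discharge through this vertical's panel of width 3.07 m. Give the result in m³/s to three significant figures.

v̄ = (0.978 + 0.523) / 2 = 0.7505 m/s
q = v̄ × d × w = 0.7505 × 2.71 × 3.07 = 6.244 m³/s

6.24 m³/s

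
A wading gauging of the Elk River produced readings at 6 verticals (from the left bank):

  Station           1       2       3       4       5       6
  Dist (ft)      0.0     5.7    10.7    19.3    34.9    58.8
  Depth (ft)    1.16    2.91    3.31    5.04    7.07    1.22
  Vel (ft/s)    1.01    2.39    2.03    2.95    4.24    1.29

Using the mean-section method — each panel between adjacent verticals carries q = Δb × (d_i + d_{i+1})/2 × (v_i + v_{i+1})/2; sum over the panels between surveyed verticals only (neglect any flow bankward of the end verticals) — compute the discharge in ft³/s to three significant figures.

757 ft³/s

Panel 1-2: Δb = 5.7 ft, d̄ = (1.16+2.91)/2 = 2.035, v̄ = (1.01+2.39)/2 = 1.7 → q = 5.7×2.035×1.7 = 19.72 ft³/s
Panel 2-3: Δb = 5 ft, d̄ = (2.91+3.31)/2 = 3.11, v̄ = (2.39+2.03)/2 = 2.21 → q = 5×3.11×2.21 = 34.37 ft³/s
Panel 3-4: Δb = 8.6 ft, d̄ = (3.31+5.04)/2 = 4.175, v̄ = (2.03+2.95)/2 = 2.49 → q = 8.6×4.175×2.49 = 89.40 ft³/s
Panel 4-5: Δb = 15.6 ft, d̄ = (5.04+7.07)/2 = 6.055, v̄ = (2.95+4.24)/2 = 3.595 → q = 15.6×6.055×3.595 = 339.6 ft³/s
Panel 5-6: Δb = 23.9 ft, d̄ = (7.07+1.22)/2 = 4.145, v̄ = (4.24+1.29)/2 = 2.765 → q = 23.9×4.145×2.765 = 273.9 ft³/s
Q = Σ q = 757.0 ft³/s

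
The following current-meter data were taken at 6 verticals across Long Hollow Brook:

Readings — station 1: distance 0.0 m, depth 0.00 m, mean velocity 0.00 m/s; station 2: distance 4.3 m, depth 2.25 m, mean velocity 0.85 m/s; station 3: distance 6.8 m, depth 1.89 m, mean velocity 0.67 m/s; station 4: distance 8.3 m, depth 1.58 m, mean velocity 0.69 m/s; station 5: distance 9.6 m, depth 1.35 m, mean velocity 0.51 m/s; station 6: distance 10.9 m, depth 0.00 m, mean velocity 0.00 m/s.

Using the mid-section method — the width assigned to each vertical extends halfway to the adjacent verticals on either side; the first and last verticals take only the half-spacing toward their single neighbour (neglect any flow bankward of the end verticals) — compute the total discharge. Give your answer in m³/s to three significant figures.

w_2 = (6.8 − 0.0)/2 = 3.4 m; q_2 = 0.85 × 2.25 × 3.4 = 6.503 m³/s
w_3 = (8.3 − 4.3)/2 = 2 m; q_3 = 0.67 × 1.89 × 2 = 2.533 m³/s
w_4 = (9.6 − 6.8)/2 = 1.4 m; q_4 = 0.69 × 1.58 × 1.4 = 1.526 m³/s
w_5 = (10.9 − 8.3)/2 = 1.3 m; q_5 = 0.51 × 1.35 × 1.3 = 0.8951 m³/s
Stations 1, 6 contribute zero (depth or velocity is 0).
Q = Σ qᵢ = 11.46 m³/s

11.5 m³/s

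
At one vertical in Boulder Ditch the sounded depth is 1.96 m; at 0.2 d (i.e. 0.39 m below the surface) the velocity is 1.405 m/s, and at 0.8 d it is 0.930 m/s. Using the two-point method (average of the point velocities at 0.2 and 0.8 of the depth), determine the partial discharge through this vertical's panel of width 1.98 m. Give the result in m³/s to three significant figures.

v̄ = (1.405 + 0.930) / 2 = 1.168 m/s
q = v̄ × d × w = 1.168 × 1.96 × 1.98 = 4.531 m³/s

4.53 m³/s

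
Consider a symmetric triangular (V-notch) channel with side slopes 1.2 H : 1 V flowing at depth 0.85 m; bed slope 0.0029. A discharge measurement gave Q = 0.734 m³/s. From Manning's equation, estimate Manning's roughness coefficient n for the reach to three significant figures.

A = z·y² = 1.2×0.85² = 0.8670 m²
P = 2y√(1+z²) = 2×0.85×√(1+1.2²) = 2.655 m
R = A/P = 0.8670/2.655 = 0.3265 m
n = (1/Q)·A·R^(2/3)·S^(1/2) = (1/0.734) × 0.8670 × 0.4742 × 0.05385 = 0.03016

0.0302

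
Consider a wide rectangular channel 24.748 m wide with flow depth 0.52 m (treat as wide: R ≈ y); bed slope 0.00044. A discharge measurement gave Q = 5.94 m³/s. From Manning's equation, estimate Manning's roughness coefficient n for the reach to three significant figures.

0.0294

A = b·y = 24.748 × 0.52 = 12.87 m²
Wide channel: R ≈ y = 0.52 m
n = (1/Q)·A·R^(2/3)·S^(1/2) = (1/5.94) × 12.87 × 0.6466 × 0.02098 = 0.02939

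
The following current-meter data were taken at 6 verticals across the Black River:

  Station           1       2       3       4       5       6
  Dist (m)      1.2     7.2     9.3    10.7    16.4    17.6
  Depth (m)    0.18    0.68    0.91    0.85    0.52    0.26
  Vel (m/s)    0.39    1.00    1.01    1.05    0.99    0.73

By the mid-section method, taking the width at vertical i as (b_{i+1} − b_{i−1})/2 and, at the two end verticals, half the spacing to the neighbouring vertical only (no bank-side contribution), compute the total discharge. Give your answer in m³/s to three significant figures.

w_1 = (7.2 − 1.2)/2 = 3 m; q_1 = 0.39 × 0.18 × 3 = 0.2106 m³/s
w_2 = (9.3 − 1.2)/2 = 4.05 m; q_2 = 1.00 × 0.68 × 4.05 = 2.754 m³/s
w_3 = (10.7 − 7.2)/2 = 1.75 m; q_3 = 1.01 × 0.91 × 1.75 = 1.608 m³/s
w_4 = (16.4 − 9.3)/2 = 3.55 m; q_4 = 1.05 × 0.85 × 3.55 = 3.168 m³/s
w_5 = (17.6 − 10.7)/2 = 3.45 m; q_5 = 0.99 × 0.52 × 3.45 = 1.776 m³/s
w_6 = (17.6 − 16.4)/2 = 0.6 m; q_6 = 0.73 × 0.26 × 0.6 = 0.1139 m³/s
Q = Σ qᵢ = 9.631 m³/s

9.63 m³/s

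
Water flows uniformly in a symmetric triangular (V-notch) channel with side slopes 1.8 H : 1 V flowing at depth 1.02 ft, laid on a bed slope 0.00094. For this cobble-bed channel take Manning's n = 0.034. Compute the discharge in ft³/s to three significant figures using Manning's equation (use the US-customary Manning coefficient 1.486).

1.46 ft³/s

A = z·y² = 1.8×1.02² = 1.873 ft²
P = 2y√(1+z²) = 2×1.02×√(1+1.8²) = 4.201 ft
R = A/P = 1.873/4.201 = 0.4458 ft
Q = (1.486/n)·A·R^(2/3)·S^(1/2) = (1.486/0.034) × 1.873 × 0.4458^(2/3) × 0.00094^(1/2) = 1.464 ft³/s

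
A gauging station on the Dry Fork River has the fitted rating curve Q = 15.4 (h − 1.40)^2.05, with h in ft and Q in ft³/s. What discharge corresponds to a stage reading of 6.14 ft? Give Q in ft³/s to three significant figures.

Q = 15.4 × (6.14 − 1.40)^2.05 = 15.4 × 4.74^2.05 = 374.0 ft³/s

374 ft³/s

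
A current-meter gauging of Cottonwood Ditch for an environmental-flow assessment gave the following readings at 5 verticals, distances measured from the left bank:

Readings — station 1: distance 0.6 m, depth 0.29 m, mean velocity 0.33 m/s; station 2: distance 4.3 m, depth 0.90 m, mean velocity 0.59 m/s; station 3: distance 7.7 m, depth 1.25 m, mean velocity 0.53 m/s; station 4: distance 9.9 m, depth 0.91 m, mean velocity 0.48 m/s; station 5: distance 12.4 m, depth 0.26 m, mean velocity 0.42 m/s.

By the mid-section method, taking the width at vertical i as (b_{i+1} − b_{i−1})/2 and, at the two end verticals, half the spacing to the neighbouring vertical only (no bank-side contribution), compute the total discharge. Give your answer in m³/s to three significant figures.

5.08 m³/s

w_1 = (4.3 − 0.6)/2 = 1.85 m; q_1 = 0.33 × 0.29 × 1.85 = 0.1770 m³/s
w_2 = (7.7 − 0.6)/2 = 3.55 m; q_2 = 0.59 × 0.90 × 3.55 = 1.885 m³/s
w_3 = (9.9 − 4.3)/2 = 2.8 m; q_3 = 0.53 × 1.25 × 2.8 = 1.855 m³/s
w_4 = (12.4 − 7.7)/2 = 2.35 m; q_4 = 0.48 × 0.91 × 2.35 = 1.026 m³/s
w_5 = (12.4 − 9.9)/2 = 1.25 m; q_5 = 0.42 × 0.26 × 1.25 = 0.1365 m³/s
Q = Σ qᵢ = 5.080 m³/s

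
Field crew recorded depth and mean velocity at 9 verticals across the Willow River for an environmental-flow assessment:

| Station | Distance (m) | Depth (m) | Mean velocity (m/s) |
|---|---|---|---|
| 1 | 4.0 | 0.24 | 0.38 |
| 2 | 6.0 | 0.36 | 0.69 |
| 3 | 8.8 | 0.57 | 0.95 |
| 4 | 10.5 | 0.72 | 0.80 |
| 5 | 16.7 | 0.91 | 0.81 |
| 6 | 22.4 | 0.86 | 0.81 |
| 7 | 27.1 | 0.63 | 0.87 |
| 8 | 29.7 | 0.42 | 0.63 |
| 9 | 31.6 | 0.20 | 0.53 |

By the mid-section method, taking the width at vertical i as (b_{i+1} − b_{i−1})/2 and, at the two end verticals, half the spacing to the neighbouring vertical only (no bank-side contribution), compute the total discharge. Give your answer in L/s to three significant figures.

14900 L/s

w_1 = (6.0 − 4.0)/2 = 1 m; q_1 = 0.38 × 0.24 × 1 = 0.09120 m³/s
w_2 = (8.8 − 4.0)/2 = 2.4 m; q_2 = 0.69 × 0.36 × 2.4 = 0.5962 m³/s
w_3 = (10.5 − 6.0)/2 = 2.25 m; q_3 = 0.95 × 0.57 × 2.25 = 1.218 m³/s
w_4 = (16.7 − 8.8)/2 = 3.95 m; q_4 = 0.80 × 0.72 × 3.95 = 2.275 m³/s
w_5 = (22.4 − 10.5)/2 = 5.95 m; q_5 = 0.81 × 0.91 × 5.95 = 4.386 m³/s
w_6 = (27.1 − 16.7)/2 = 5.2 m; q_6 = 0.81 × 0.86 × 5.2 = 3.622 m³/s
w_7 = (29.7 − 22.4)/2 = 3.65 m; q_7 = 0.87 × 0.63 × 3.65 = 2.001 m³/s
w_8 = (31.6 − 27.1)/2 = 2.25 m; q_8 = 0.63 × 0.42 × 2.25 = 0.5954 m³/s
w_9 = (31.6 − 29.7)/2 = 0.95 m; q_9 = 0.53 × 0.20 × 0.95 = 0.1007 m³/s
Q = Σ qᵢ = 14.89 m³/s
= 14.89 × 1000 = 14890 L/s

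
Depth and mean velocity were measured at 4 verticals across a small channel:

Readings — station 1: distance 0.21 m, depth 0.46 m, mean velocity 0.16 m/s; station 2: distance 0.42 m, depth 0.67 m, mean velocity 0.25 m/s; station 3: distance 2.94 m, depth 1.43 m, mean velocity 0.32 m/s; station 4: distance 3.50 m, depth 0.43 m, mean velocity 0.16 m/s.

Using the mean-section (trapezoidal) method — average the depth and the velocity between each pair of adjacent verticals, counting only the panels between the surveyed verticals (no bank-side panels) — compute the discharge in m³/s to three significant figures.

Panel 1-2: Δb = 0.21 m, d̄ = (0.46+0.67)/2 = 0.565, v̄ = (0.16+0.25)/2 = 0.205 → q = 0.21×0.565×0.205 = 0.02432 m³/s
Panel 2-3: Δb = 2.52 m, d̄ = (0.67+1.43)/2 = 1.05, v̄ = (0.25+0.32)/2 = 0.285 → q = 2.52×1.05×0.285 = 0.7541 m³/s
Panel 3-4: Δb = 0.56 m, d̄ = (1.43+0.43)/2 = 0.93, v̄ = (0.32+0.16)/2 = 0.24 → q = 0.56×0.93×0.24 = 0.1250 m³/s
Q = Σ q = 0.9034 m³/s

0.903 m³/s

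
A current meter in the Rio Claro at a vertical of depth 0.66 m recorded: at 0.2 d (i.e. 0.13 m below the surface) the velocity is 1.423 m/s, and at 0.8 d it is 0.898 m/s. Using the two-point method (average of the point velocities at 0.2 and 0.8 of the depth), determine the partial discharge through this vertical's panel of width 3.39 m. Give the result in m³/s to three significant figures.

2.60 m³/s

v̄ = (1.423 + 0.898) / 2 = 1.161 m/s
q = v̄ × d × w = 1.161 × 0.66 × 3.39 = 2.597 m³/s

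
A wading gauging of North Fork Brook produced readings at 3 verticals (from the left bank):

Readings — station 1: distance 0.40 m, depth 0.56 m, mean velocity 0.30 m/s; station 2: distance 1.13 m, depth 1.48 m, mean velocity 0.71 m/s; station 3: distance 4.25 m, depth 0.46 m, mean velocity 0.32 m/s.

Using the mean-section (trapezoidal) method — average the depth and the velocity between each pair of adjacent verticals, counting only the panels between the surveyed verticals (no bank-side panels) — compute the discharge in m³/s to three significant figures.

1.93 m³/s

Panel 1-2: Δb = 0.73 m, d̄ = (0.56+1.48)/2 = 1.02, v̄ = (0.30+0.71)/2 = 0.505 → q = 0.73×1.02×0.505 = 0.3760 m³/s
Panel 2-3: Δb = 3.12 m, d̄ = (1.48+0.46)/2 = 0.97, v̄ = (0.71+0.32)/2 = 0.515 → q = 3.12×0.97×0.515 = 1.559 m³/s
Q = Σ q = 1.935 m³/s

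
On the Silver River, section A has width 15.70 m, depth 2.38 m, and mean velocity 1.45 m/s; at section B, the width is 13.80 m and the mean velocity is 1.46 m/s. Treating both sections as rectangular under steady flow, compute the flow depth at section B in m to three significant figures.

Q = A₁V₁ = (15.70×2.38) × 1.45 = 54.18 m³/s
d₂ = Q/(b₂ V₂) = 54.18/(13.80×1.46) = 2.689 m

2.69 m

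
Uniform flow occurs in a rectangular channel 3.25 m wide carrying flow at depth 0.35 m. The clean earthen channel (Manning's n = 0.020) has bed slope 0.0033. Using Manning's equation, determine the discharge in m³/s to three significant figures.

1.42 m³/s

A = b·y = 3.25 × 0.35 = 1.138 m²
P = b + 2y = 3.25 + 2×0.35 = 3.950 m
R = A/P = 1.138/3.950 = 0.2880 m
Q = (1/n)·A·R^(2/3)·S^(1/2) = (1/0.020) × 1.138 × 0.2880^(2/3) × 0.0033^(1/2) = 1.425 m³/s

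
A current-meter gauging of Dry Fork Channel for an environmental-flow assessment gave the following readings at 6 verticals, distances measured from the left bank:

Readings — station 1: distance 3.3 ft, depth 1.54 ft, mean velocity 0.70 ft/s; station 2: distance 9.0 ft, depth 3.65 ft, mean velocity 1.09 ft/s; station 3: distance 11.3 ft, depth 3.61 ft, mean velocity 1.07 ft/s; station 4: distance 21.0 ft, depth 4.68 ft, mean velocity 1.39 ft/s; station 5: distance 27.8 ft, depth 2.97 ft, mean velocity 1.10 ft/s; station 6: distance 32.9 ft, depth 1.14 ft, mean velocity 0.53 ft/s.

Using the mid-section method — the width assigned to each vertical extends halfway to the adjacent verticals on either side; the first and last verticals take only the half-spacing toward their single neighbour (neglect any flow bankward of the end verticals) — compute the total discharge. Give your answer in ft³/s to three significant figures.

w_1 = (9.0 − 3.3)/2 = 2.85 ft; q_1 = 0.70 × 1.54 × 2.85 = 3.072 ft³/s
w_2 = (11.3 − 3.3)/2 = 4 ft; q_2 = 1.09 × 3.65 × 4 = 15.91 ft³/s
w_3 = (21.0 − 9.0)/2 = 6 ft; q_3 = 1.07 × 3.61 × 6 = 23.18 ft³/s
w_4 = (27.8 − 11.3)/2 = 8.25 ft; q_4 = 1.39 × 4.68 × 8.25 = 53.67 ft³/s
w_5 = (32.9 − 21.0)/2 = 5.95 ft; q_5 = 1.10 × 2.97 × 5.95 = 19.44 ft³/s
w_6 = (32.9 − 27.8)/2 = 2.55 ft; q_6 = 0.53 × 1.14 × 2.55 = 1.541 ft³/s
Q = Σ qᵢ = 116.8 ft³/s

117 ft³/s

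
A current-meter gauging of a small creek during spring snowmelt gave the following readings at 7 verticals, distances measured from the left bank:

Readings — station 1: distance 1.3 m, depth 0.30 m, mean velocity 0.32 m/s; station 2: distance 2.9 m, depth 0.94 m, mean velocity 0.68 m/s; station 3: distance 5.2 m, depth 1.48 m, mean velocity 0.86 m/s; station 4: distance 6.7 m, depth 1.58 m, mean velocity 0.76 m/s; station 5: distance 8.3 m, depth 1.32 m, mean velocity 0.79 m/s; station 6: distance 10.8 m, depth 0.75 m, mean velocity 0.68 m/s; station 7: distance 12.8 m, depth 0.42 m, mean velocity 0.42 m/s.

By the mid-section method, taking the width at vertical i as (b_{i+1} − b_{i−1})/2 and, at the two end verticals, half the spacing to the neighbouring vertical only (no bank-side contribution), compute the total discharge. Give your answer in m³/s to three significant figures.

w_1 = (2.9 − 1.3)/2 = 0.8 m; q_1 = 0.32 × 0.30 × 0.8 = 0.07680 m³/s
w_2 = (5.2 − 1.3)/2 = 1.95 m; q_2 = 0.68 × 0.94 × 1.95 = 1.246 m³/s
w_3 = (6.7 − 2.9)/2 = 1.9 m; q_3 = 0.86 × 1.48 × 1.9 = 2.418 m³/s
w_4 = (8.3 − 5.2)/2 = 1.55 m; q_4 = 0.76 × 1.58 × 1.55 = 1.861 m³/s
w_5 = (10.8 − 6.7)/2 = 2.05 m; q_5 = 0.79 × 1.32 × 2.05 = 2.138 m³/s
w_6 = (12.8 − 8.3)/2 = 2.25 m; q_6 = 0.68 × 0.75 × 2.25 = 1.148 m³/s
w_7 = (12.8 − 10.8)/2 = 1 m; q_7 = 0.42 × 0.42 × 1 = 0.1764 m³/s
Q = Σ qᵢ = 9.064 m³/s

9.06 m³/s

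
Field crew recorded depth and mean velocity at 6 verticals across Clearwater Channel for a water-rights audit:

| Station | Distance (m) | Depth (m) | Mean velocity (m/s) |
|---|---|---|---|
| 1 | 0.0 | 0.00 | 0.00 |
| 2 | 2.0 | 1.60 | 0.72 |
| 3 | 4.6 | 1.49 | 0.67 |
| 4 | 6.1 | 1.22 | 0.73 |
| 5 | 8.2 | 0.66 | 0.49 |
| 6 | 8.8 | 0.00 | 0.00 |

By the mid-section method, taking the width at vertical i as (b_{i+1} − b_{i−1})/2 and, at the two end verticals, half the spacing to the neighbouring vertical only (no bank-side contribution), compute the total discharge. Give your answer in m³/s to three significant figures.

w_2 = (4.6 − 0.0)/2 = 2.3 m; q_2 = 0.72 × 1.60 × 2.3 = 2.650 m³/s
w_3 = (6.1 − 2.0)/2 = 2.05 m; q_3 = 0.67 × 1.49 × 2.05 = 2.047 m³/s
w_4 = (8.2 − 4.6)/2 = 1.8 m; q_4 = 0.73 × 1.22 × 1.8 = 1.603 m³/s
w_5 = (8.8 − 6.1)/2 = 1.35 m; q_5 = 0.49 × 0.66 × 1.35 = 0.4366 m³/s
Stations 1, 6 contribute zero (depth or velocity is 0).
Q = Σ qᵢ = 6.736 m³/s

6.74 m³/s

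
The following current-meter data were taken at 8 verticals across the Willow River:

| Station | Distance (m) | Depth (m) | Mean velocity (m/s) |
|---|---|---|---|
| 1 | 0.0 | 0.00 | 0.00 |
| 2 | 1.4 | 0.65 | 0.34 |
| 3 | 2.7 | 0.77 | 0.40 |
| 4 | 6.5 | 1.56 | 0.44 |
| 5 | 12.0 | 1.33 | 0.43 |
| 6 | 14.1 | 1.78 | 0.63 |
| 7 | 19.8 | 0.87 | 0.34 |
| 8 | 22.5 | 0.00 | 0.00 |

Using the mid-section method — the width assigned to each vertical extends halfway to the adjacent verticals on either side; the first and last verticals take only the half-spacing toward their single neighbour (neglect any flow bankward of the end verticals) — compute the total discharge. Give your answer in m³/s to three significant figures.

12.1 m³/s

w_2 = (2.7 − 0.0)/2 = 1.35 m; q_2 = 0.34 × 0.65 × 1.35 = 0.2984 m³/s
w_3 = (6.5 − 1.4)/2 = 2.55 m; q_3 = 0.40 × 0.77 × 2.55 = 0.7854 m³/s
w_4 = (12.0 − 2.7)/2 = 4.65 m; q_4 = 0.44 × 1.56 × 4.65 = 3.192 m³/s
w_5 = (14.1 − 6.5)/2 = 3.8 m; q_5 = 0.43 × 1.33 × 3.8 = 2.173 m³/s
w_6 = (19.8 − 12.0)/2 = 3.9 m; q_6 = 0.63 × 1.78 × 3.9 = 4.373 m³/s
w_7 = (22.5 − 14.1)/2 = 4.2 m; q_7 = 0.34 × 0.87 × 4.2 = 1.242 m³/s
Stations 1, 8 contribute zero (depth or velocity is 0).
Q = Σ qᵢ = 12.06 m³/s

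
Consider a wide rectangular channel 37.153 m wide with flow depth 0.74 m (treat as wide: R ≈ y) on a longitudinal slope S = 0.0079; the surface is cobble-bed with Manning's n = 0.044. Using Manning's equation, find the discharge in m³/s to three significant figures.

45.4 m³/s

A = b·y = 37.153 × 0.74 = 27.49 m²
Wide channel: R ≈ y = 0.74 m
Q = (1/n)·A·R^(2/3)·S^(1/2) = (1/0.044) × 27.49 × 0.7400^(2/3) × 0.0079^(1/2) = 45.44 m³/s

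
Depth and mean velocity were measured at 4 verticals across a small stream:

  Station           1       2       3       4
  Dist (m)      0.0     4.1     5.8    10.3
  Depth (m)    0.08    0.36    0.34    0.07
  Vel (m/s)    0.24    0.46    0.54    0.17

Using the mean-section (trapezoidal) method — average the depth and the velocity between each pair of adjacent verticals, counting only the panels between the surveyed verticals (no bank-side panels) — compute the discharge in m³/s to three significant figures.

0.941 m³/s

Panel 1-2: Δb = 4.1 m, d̄ = (0.08+0.36)/2 = 0.22, v̄ = (0.24+0.46)/2 = 0.35 → q = 4.1×0.22×0.35 = 0.3157 m³/s
Panel 2-3: Δb = 1.7 m, d̄ = (0.36+0.34)/2 = 0.35, v̄ = (0.46+0.54)/2 = 0.5 → q = 1.7×0.35×0.5 = 0.2975 m³/s
Panel 3-4: Δb = 4.5 m, d̄ = (0.34+0.07)/2 = 0.205, v̄ = (0.54+0.17)/2 = 0.355 → q = 4.5×0.205×0.355 = 0.3275 m³/s
Q = Σ q = 0.9407 m³/s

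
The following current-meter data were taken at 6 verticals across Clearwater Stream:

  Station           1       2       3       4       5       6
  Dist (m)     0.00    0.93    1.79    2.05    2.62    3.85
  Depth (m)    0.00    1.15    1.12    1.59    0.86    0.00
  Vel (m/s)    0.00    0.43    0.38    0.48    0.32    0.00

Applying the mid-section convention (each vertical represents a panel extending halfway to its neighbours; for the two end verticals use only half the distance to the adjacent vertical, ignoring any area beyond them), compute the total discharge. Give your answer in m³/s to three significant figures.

w_2 = (1.79 − 0.00)/2 = 0.895 m; q_2 = 0.43 × 1.15 × 0.895 = 0.4426 m³/s
w_3 = (2.05 − 0.93)/2 = 0.56 m; q_3 = 0.38 × 1.12 × 0.56 = 0.2383 m³/s
w_4 = (2.62 − 1.79)/2 = 0.415 m; q_4 = 0.48 × 1.59 × 0.415 = 0.3167 m³/s
w_5 = (3.85 − 2.05)/2 = 0.9 m; q_5 = 0.32 × 0.86 × 0.9 = 0.2477 m³/s
Stations 1, 6 contribute zero (depth or velocity is 0).
Q = Σ qᵢ = 1.245 m³/s

1.25 m³/s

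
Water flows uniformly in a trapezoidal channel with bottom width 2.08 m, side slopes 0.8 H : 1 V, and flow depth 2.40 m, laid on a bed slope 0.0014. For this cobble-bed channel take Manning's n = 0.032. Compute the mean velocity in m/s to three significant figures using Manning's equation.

A = (b + z·y)·y = (2.08 + 0.8×2.40)×2.40 = 9.600 m²
P = b + 2y√(1+z²) = 2.08 + 2×2.40×√(1+0.8²) = 8.227 m
R = A/P = 9.600/8.227 = 1.167 m
Q = (1/n)·A·R^(2/3)·S^(1/2) = (1/0.032) × 9.600 × 1.167^(2/3) × 0.0014^(1/2) = 12.44 m³/s
V = Q/A = 12.44/9.600 = 1.296 m/s

1.30 m/s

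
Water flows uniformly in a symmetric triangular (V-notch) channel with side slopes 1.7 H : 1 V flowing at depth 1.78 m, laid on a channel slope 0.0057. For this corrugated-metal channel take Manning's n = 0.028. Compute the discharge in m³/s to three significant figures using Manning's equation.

12.2 m³/s

A = z·y² = 1.7×1.78² = 5.386 m²
P = 2y√(1+z²) = 2×1.78×√(1+1.7²) = 7.021 m
R = A/P = 5.386/7.021 = 0.7671 m
Q = (1/n)·A·R^(2/3)·S^(1/2) = (1/0.028) × 5.386 × 0.7671^(2/3) × 0.0057^(1/2) = 12.17 m³/s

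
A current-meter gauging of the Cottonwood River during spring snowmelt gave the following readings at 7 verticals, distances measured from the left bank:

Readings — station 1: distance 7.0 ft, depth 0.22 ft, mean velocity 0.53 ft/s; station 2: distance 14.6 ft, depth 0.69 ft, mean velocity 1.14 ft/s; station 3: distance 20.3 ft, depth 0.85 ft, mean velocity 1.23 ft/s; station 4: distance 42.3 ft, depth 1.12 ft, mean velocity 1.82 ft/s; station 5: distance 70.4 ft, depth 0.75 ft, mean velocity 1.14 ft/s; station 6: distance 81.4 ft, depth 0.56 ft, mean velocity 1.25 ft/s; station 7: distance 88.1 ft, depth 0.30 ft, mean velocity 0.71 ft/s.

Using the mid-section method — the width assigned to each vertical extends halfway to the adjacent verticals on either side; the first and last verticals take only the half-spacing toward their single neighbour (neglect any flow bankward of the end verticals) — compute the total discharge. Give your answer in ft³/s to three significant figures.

94.8 ft³/s

w_1 = (14.6 − 7.0)/2 = 3.8 ft; q_1 = 0.53 × 0.22 × 3.8 = 0.4431 ft³/s
w_2 = (20.3 − 7.0)/2 = 6.65 ft; q_2 = 1.14 × 0.69 × 6.65 = 5.231 ft³/s
w_3 = (42.3 − 14.6)/2 = 13.85 ft; q_3 = 1.23 × 0.85 × 13.85 = 14.48 ft³/s
w_4 = (70.4 − 20.3)/2 = 25.05 ft; q_4 = 1.82 × 1.12 × 25.05 = 51.06 ft³/s
w_5 = (81.4 − 42.3)/2 = 19.55 ft; q_5 = 1.14 × 0.75 × 19.55 = 16.72 ft³/s
w_6 = (88.1 − 70.4)/2 = 8.85 ft; q_6 = 1.25 × 0.56 × 8.85 = 6.195 ft³/s
w_7 = (88.1 − 81.4)/2 = 3.35 ft; q_7 = 0.71 × 0.30 × 3.35 = 0.7136 ft³/s
Q = Σ qᵢ = 94.84 ft³/s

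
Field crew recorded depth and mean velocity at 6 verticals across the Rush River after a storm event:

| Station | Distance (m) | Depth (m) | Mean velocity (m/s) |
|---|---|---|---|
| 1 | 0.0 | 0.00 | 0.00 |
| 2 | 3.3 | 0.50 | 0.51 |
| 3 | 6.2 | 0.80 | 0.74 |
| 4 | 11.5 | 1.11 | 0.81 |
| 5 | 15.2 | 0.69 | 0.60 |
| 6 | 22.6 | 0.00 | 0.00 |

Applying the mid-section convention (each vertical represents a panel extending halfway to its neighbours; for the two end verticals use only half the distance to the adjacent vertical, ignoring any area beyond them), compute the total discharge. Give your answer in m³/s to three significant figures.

w_2 = (6.2 − 0.0)/2 = 3.1 m; q_2 = 0.51 × 0.50 × 3.1 = 0.7905 m³/s
w_3 = (11.5 − 3.3)/2 = 4.1 m; q_3 = 0.74 × 0.80 × 4.1 = 2.427 m³/s
w_4 = (15.2 − 6.2)/2 = 4.5 m; q_4 = 0.81 × 1.11 × 4.5 = 4.046 m³/s
w_5 = (22.6 − 11.5)/2 = 5.55 m; q_5 = 0.60 × 0.69 × 5.55 = 2.298 m³/s
Stations 1, 6 contribute zero (depth or velocity is 0).
Q = Σ qᵢ = 9.561 m³/s

9.56 m³/s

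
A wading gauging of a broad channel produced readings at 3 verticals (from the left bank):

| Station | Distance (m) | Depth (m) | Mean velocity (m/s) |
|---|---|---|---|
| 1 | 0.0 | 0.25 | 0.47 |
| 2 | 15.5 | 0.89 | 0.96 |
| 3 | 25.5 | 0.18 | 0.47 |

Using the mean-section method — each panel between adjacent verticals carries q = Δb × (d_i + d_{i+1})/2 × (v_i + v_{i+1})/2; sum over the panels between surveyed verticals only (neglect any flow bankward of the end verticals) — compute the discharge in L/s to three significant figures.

Panel 1-2: Δb = 15.5 m, d̄ = (0.25+0.89)/2 = 0.57, v̄ = (0.47+0.96)/2 = 0.715 → q = 15.5×0.57×0.715 = 6.317 m³/s
Panel 2-3: Δb = 10 m, d̄ = (0.89+0.18)/2 = 0.535, v̄ = (0.96+0.47)/2 = 0.715 → q = 10×0.535×0.715 = 3.825 m³/s
Q = Σ q = 10.14 m³/s
= 10.14 × 1000 = 10140 L/s

10100 L/s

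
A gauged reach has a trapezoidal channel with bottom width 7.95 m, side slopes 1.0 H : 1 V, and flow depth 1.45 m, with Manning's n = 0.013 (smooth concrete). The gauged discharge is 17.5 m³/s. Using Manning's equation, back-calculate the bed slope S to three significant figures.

0.000236

A = (b + z·y)·y = (7.95 + 1.0×1.45)×1.45 = 13.63 m²
P = b + 2y√(1+z²) = 7.95 + 2×1.45×√(1+1.0²) = 12.05 m
R = A/P = 13.63/12.05 = 1.131 m
S = (Q·n / (1·A·R^(2/3)))² = (17.5×0.013 / (1×13.63×1.086))² = 0.0002364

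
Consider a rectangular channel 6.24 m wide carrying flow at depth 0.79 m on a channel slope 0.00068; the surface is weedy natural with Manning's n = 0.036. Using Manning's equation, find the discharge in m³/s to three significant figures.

A = b·y = 6.24 × 0.79 = 4.930 m²
P = b + 2y = 6.24 + 2×0.79 = 7.820 m
R = A/P = 4.930/7.820 = 0.6304 m
Q = (1/n)·A·R^(2/3)·S^(1/2) = (1/0.036) × 4.930 × 0.6304^(2/3) × 0.00068^(1/2) = 2.625 m³/s

2.63 m³/s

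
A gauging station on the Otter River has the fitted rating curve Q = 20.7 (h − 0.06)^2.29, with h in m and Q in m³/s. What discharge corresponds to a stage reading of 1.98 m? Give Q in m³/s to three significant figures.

Q = 20.7 × (1.98 − 0.06)^2.29 = 20.7 × 1.92^2.29 = 92.20 m³/s

92.2 m³/s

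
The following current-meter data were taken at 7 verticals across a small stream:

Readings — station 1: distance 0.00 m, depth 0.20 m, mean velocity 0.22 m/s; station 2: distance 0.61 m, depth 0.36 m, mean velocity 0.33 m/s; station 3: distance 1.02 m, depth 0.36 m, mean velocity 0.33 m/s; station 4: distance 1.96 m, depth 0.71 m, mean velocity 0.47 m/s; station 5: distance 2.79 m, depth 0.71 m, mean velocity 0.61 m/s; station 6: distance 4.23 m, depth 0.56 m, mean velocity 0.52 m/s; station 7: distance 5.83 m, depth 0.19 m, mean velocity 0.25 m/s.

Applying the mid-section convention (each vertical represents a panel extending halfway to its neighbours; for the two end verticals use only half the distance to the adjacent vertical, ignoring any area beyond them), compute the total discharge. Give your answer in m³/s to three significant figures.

1.42 m³/s

w_1 = (0.61 − 0.00)/2 = 0.305 m; q_1 = 0.22 × 0.20 × 0.305 = 0.01342 m³/s
w_2 = (1.02 − 0.00)/2 = 0.51 m; q_2 = 0.33 × 0.36 × 0.51 = 0.06059 m³/s
w_3 = (1.96 − 0.61)/2 = 0.675 m; q_3 = 0.33 × 0.36 × 0.675 = 0.08019 m³/s
w_4 = (2.79 − 1.02)/2 = 0.885 m; q_4 = 0.47 × 0.71 × 0.885 = 0.2953 m³/s
w_5 = (4.23 − 1.96)/2 = 1.135 m; q_5 = 0.61 × 0.71 × 1.135 = 0.4916 m³/s
w_6 = (5.83 − 2.79)/2 = 1.52 m; q_6 = 0.52 × 0.56 × 1.52 = 0.4426 m³/s
w_7 = (5.83 − 4.23)/2 = 0.8 m; q_7 = 0.25 × 0.19 × 0.8 = 0.03800 m³/s
Q = Σ qᵢ = 1.422 m³/s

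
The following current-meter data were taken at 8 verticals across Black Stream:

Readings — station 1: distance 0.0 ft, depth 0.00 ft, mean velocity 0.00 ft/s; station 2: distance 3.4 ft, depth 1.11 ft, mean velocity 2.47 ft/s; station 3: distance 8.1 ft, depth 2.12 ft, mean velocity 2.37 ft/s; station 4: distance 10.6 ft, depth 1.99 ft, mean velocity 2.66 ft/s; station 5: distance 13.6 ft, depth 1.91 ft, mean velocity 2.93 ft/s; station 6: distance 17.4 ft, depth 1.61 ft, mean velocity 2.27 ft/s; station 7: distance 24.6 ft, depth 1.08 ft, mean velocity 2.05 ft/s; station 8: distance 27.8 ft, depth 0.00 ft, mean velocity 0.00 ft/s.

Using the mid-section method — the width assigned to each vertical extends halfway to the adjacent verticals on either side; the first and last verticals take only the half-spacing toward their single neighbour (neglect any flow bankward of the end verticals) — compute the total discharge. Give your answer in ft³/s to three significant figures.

w_2 = (8.1 − 0.0)/2 = 4.05 ft; q_2 = 2.47 × 1.11 × 4.05 = 11.10 ft³/s
w_3 = (10.6 − 3.4)/2 = 3.6 ft; q_3 = 2.37 × 2.12 × 3.6 = 18.09 ft³/s
w_4 = (13.6 − 8.1)/2 = 2.75 ft; q_4 = 2.66 × 1.99 × 2.75 = 14.56 ft³/s
w_5 = (17.4 − 10.6)/2 = 3.4 ft; q_5 = 2.93 × 1.91 × 3.4 = 19.03 ft³/s
w_6 = (24.6 − 13.6)/2 = 5.5 ft; q_6 = 2.27 × 1.61 × 5.5 = 20.10 ft³/s
w_7 = (27.8 − 17.4)/2 = 5.2 ft; q_7 = 2.05 × 1.08 × 5.2 = 11.51 ft³/s
Stations 1, 8 contribute zero (depth or velocity is 0).
Q = Σ qᵢ = 94.39 ft³/s

94.4 ft³/s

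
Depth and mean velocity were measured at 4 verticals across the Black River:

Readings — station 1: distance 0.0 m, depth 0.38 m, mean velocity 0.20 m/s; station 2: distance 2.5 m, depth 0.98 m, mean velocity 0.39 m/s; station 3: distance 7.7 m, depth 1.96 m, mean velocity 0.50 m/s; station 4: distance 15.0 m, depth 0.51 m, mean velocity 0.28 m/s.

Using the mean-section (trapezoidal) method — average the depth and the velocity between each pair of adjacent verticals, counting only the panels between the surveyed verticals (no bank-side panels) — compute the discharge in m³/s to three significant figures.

7.42 m³/s

Panel 1-2: Δb = 2.5 m, d̄ = (0.38+0.98)/2 = 0.68, v̄ = (0.20+0.39)/2 = 0.295 → q = 2.5×0.68×0.295 = 0.5015 m³/s
Panel 2-3: Δb = 5.2 m, d̄ = (0.98+1.96)/2 = 1.47, v̄ = (0.39+0.50)/2 = 0.445 → q = 5.2×1.47×0.445 = 3.402 m³/s
Panel 3-4: Δb = 7.3 m, d̄ = (1.96+0.51)/2 = 1.235, v̄ = (0.50+0.28)/2 = 0.39 → q = 7.3×1.235×0.39 = 3.516 m³/s
Q = Σ q = 7.419 m³/s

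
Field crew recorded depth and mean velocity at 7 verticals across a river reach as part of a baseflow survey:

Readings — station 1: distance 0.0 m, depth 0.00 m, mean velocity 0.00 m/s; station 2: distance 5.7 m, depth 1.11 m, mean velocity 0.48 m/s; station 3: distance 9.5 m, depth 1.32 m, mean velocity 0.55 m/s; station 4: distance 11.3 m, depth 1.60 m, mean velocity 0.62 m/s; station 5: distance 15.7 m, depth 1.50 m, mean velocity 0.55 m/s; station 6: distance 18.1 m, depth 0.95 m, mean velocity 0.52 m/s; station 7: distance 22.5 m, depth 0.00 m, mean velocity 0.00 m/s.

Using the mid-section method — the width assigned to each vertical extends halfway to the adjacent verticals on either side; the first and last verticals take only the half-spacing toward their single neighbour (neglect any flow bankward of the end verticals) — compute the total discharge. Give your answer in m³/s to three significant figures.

12.1 m³/s

w_2 = (9.5 − 0.0)/2 = 4.75 m; q_2 = 0.48 × 1.11 × 4.75 = 2.531 m³/s
w_3 = (11.3 − 5.7)/2 = 2.8 m; q_3 = 0.55 × 1.32 × 2.8 = 2.033 m³/s
w_4 = (15.7 − 9.5)/2 = 3.1 m; q_4 = 0.62 × 1.60 × 3.1 = 3.075 m³/s
w_5 = (18.1 − 11.3)/2 = 3.4 m; q_5 = 0.55 × 1.50 × 3.4 = 2.805 m³/s
w_6 = (22.5 − 15.7)/2 = 3.4 m; q_6 = 0.52 × 0.95 × 3.4 = 1.680 m³/s
Stations 1, 7 contribute zero (depth or velocity is 0).
Q = Σ qᵢ = 12.12 m³/s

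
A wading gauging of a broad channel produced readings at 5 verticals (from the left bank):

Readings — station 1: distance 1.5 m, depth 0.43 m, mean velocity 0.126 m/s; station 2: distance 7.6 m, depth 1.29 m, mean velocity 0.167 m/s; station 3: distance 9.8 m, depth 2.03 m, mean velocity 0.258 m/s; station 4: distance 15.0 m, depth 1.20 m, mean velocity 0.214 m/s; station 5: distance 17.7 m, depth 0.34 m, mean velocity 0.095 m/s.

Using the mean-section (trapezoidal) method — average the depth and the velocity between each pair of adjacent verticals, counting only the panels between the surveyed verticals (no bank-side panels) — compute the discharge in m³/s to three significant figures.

3.85 m³/s

Panel 1-2: Δb = 6.1 m, d̄ = (0.43+1.29)/2 = 0.86, v̄ = (0.126+0.167)/2 = 0.1465 → q = 6.1×0.86×0.1465 = 0.7685 m³/s
Panel 2-3: Δb = 2.2 m, d̄ = (1.29+2.03)/2 = 1.66, v̄ = (0.167+0.258)/2 = 0.2125 → q = 2.2×1.66×0.2125 = 0.7761 m³/s
Panel 3-4: Δb = 5.2 m, d̄ = (2.03+1.20)/2 = 1.615, v̄ = (0.258+0.214)/2 = 0.236 → q = 5.2×1.615×0.236 = 1.982 m³/s
Panel 4-5: Δb = 2.7 m, d̄ = (1.20+0.34)/2 = 0.77, v̄ = (0.214+0.095)/2 = 0.1545 → q = 2.7×0.77×0.1545 = 0.3212 m³/s
Q = Σ q = 3.848 m³/s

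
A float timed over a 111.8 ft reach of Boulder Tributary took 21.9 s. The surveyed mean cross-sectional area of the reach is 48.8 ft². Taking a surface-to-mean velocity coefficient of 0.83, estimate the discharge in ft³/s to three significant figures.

207 ft³/s

v_surface = L / t̄ = 111.8 / 21.9 = 5.105 ft/s
v_mean = 0.83 × 5.105 = 4.237 ft/s
Q = A × v_mean = 48.8 × 4.237 = 206.8 ft³/s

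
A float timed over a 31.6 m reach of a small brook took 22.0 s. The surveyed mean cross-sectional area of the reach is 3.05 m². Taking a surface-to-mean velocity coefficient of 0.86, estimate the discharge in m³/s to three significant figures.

v_surface = L / t̄ = 31.6 / 22 = 1.436 m/s
v_mean = 0.86 × 1.436 = 1.235 m/s
Q = A × v_mean = 3.05 × 1.235 = 3.768 m³/s

3.77 m³/s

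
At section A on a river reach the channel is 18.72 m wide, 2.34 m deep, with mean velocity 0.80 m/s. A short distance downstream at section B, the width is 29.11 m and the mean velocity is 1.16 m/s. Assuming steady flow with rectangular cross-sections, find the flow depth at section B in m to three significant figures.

1.04 m

Q = A₁V₁ = (18.72×2.34) × 0.80 = 35.04 m³/s
d₂ = Q/(b₂ V₂) = 35.04/(29.11×1.16) = 1.038 m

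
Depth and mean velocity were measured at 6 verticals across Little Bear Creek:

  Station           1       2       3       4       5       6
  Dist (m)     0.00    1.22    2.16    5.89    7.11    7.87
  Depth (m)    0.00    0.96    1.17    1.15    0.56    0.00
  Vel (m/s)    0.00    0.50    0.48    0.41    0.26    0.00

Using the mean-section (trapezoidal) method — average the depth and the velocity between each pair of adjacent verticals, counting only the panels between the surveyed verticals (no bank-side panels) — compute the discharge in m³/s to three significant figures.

Panel 1-2: Δb = 1.22 m, d̄ = (0.00+0.96)/2 = 0.48, v̄ = (0.00+0.50)/2 = 0.25 → q = 1.22×0.48×0.25 = 0.1464 m³/s
Panel 2-3: Δb = 0.94 m, d̄ = (0.96+1.17)/2 = 1.065, v̄ = (0.50+0.48)/2 = 0.49 → q = 0.94×1.065×0.49 = 0.4905 m³/s
Panel 3-4: Δb = 3.73 m, d̄ = (1.17+1.15)/2 = 1.16, v̄ = (0.48+0.41)/2 = 0.445 → q = 3.73×1.16×0.445 = 1.925 m³/s
Panel 4-5: Δb = 1.22 m, d̄ = (1.15+0.56)/2 = 0.855, v̄ = (0.41+0.26)/2 = 0.335 → q = 1.22×0.855×0.335 = 0.3494 m³/s
Panel 5-6: Δb = 0.76 m, d̄ = (0.56+0.00)/2 = 0.28, v̄ = (0.26+0.00)/2 = 0.13 → q = 0.76×0.28×0.13 = 0.02766 m³/s
Q = Σ q = 2.939 m³/s

2.94 m³/s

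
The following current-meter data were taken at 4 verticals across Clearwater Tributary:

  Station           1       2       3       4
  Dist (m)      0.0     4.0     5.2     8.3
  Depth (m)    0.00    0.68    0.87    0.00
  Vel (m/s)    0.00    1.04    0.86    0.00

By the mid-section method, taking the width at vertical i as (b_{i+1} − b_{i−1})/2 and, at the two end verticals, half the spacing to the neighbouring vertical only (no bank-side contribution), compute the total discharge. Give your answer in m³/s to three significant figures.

w_2 = (5.2 − 0.0)/2 = 2.6 m; q_2 = 1.04 × 0.68 × 2.6 = 1.839 m³/s
w_3 = (8.3 − 4.0)/2 = 2.15 m; q_3 = 0.86 × 0.87 × 2.15 = 1.609 m³/s
Stations 1, 4 contribute zero (depth or velocity is 0).
Q = Σ qᵢ = 3.447 m³/s

3.45 m³/s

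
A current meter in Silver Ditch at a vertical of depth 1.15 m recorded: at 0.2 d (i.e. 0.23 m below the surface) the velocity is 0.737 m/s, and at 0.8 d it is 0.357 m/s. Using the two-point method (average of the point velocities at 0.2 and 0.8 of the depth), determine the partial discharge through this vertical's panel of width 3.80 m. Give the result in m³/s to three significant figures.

v̄ = (0.737 + 0.357) / 2 = 0.5470 m/s
q = v̄ × d × w = 0.5470 × 1.15 × 3.80 = 2.390 m³/s

2.39 m³/s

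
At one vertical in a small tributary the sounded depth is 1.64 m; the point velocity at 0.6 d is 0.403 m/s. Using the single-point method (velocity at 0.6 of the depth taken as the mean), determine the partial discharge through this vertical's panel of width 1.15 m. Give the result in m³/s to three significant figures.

v̄ = v₀.₆ = 0.403 m/s
q = v̄ × d × w = 0.4030 × 1.64 × 1.15 = 0.7601 m³/s

0.760 m³/s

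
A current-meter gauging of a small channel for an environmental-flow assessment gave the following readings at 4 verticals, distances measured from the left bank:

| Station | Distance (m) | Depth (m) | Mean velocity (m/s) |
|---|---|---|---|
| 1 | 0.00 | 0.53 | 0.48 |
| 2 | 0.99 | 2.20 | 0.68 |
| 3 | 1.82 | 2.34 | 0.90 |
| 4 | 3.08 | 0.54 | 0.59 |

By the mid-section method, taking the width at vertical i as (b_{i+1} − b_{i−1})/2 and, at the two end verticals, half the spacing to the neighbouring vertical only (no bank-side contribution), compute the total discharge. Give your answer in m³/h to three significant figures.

w_1 = (0.99 − 0.00)/2 = 0.495 m; q_1 = 0.48 × 0.53 × 0.495 = 0.1259 m³/s
w_2 = (1.82 − 0.00)/2 = 0.91 m; q_2 = 0.68 × 2.20 × 0.91 = 1.361 m³/s
w_3 = (3.08 − 0.99)/2 = 1.045 m; q_3 = 0.90 × 2.34 × 1.045 = 2.201 m³/s
w_4 = (3.08 − 1.82)/2 = 0.63 m; q_4 = 0.59 × 0.54 × 0.63 = 0.2007 m³/s
Q = Σ qᵢ = 3.889 m³/s
= 3.889 × 3600 = 14000 m³/h

14000 m³/h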